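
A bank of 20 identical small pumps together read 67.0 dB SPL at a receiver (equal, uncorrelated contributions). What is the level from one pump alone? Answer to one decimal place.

54.0 dB SPL

20 equal incoherent sources add 10·log₁₀(20) = 13.01 dB over one source.
L_one = 67.0 − 13.01 = 54.0 dB SPL.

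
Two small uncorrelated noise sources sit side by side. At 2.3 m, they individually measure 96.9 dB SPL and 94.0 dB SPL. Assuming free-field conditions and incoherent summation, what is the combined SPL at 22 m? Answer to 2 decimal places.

Combined at 2.3 m: 10·log₁₀(10^(96.9/10)+10^(94.0/10)) = 98.698 dB SPL.
Then apply −20·log₁₀(22/2.3) = -19.614 dB → 79.08 dB SPL.

79.08 dB SPL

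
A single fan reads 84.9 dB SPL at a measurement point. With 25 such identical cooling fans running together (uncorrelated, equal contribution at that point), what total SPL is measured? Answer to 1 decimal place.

25 equal incoherent sources raise the level by 10·log₁₀(25) = 13.98 dB.
L_total = 84.9 + 13.98 = 98.9 dB SPL.

98.9 dB SPL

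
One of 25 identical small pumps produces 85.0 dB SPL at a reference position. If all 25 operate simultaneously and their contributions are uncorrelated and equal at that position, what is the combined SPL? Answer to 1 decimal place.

25 equal incoherent sources raise the level by 10·log₁₀(25) = 13.98 dB.
L_total = 85.0 + 13.98 = 99.0 dB SPL.

99.0 dB SPL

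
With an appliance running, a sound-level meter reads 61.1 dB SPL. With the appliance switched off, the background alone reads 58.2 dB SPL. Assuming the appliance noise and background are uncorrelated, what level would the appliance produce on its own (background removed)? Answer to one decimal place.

58.0 dB SPL

Remove the background by subtracting linear intensities:
L_src = 10·log₁₀(10^(61.1/10) − 10^(58.2/10)) = 10·log₁₀(627600) = 58.0 dB SPL.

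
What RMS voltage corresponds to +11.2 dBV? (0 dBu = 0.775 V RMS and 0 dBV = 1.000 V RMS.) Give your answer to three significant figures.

V = 1.000 V × 10^(+11.2/20).
= 1.000 × 3.631 = 3.63 V.

3.63 V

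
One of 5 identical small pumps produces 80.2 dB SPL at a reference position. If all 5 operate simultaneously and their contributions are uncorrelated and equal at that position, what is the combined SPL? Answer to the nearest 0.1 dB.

87.2 dB SPL

5 equal incoherent sources raise the level by 10·log₁₀(5) = 6.99 dB.
L_total = 80.2 + 6.99 = 87.2 dB SPL.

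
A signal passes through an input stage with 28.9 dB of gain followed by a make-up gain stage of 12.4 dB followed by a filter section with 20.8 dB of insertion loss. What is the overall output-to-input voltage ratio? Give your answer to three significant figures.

10.6

Net gain = 28.9 + 12.4 + (−20.8) = 20.5 dB.
Voltage ratio = 10^(20.5/20) = 10.6.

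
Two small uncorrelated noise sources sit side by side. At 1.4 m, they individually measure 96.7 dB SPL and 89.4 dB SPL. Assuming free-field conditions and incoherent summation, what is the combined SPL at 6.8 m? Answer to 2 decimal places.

Combined at 1.4 m: 10·log₁₀(10^(96.7/10)+10^(89.4/10)) = 97.442 dB SPL.
Then apply −20·log₁₀(6.8/1.4) = -13.728 dB → 83.71 dB SPL.

83.71 dB SPL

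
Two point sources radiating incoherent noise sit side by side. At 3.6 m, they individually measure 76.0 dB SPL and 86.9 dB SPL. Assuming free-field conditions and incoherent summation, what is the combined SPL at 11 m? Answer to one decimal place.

77.5 dB SPL

Combined at 3.6 m: 10·log₁₀(10^(76.0/10)+10^(86.9/10)) = 87.24 dB SPL.
Then apply −20·log₁₀(11/3.6) = -9.70 dB → 77.5 dB SPL.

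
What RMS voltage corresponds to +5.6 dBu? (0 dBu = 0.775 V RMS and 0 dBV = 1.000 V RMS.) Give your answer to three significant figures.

1.48 V

V = 0.775 V × 10^(+5.6/20).
= 0.775 × 1.905 = 1.48 V.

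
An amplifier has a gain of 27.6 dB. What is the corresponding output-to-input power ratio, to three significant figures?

575

Power ratio = 10^(dB/10).
10^(27.6/10) = 10^(2.760) = 575.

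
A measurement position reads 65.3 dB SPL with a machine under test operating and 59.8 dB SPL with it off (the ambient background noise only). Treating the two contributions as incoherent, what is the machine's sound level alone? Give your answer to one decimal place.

Background correction is a power subtraction:
L_src = 10·log₁₀(10^(65.3/10) − 10^(59.8/10)) = 10·log₁₀(2433000) = 63.9 dB SPL.

63.9 dB SPL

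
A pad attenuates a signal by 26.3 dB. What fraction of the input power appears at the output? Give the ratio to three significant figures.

0.00234

Power ratio = 10^(dB/10).
10^(-26.3/10) = 10^(-2.630) = 0.00234.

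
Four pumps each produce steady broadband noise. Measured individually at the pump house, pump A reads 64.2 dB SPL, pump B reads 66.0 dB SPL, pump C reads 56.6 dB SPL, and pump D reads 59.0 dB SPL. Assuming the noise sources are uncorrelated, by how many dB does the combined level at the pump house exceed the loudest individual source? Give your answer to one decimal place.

3.0 dB

Incoherent sources sum as intensities:
L_total = 10·log₁₀(10^(64.2/10) + 10^(66.0/10) + 10^(56.6/10) + 10^(59.0/10)) = 68.96 dB SPL.
Excess over the loudest (66.0 dB): 68.96 − 66.0 = 3.0 dB.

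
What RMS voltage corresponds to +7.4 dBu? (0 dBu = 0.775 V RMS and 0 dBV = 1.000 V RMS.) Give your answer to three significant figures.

1.82 V

V = 0.775 V × 10^(+7.4/20).
= 0.775 × 2.344 = 1.82 V.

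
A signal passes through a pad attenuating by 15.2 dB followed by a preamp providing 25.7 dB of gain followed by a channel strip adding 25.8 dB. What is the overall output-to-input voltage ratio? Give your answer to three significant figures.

Net gain = (−15.2) + 25.7 + 25.8 = 36.3 dB.
Voltage ratio = 10^(36.3/20) = 65.3.

65.3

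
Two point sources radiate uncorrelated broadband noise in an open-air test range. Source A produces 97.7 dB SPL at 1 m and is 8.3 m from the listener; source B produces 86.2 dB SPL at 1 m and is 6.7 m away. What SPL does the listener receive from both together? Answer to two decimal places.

At the listener: L_A = 97.7 − 20·log₁₀(8.3) = 79.318 dB; L_B = 86.2 − 20·log₁₀(6.7) = 69.679 dB.
Combined: 10·log₁₀(10^(79.318/10)+10^(69.679/10)) = 79.77 dB SPL.

79.77 dB SPL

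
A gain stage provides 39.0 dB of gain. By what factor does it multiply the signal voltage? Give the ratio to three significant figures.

Voltage ratio = 10^(dB/20).
10^(39.0/20) = 10^(1.950) = 89.1.

89.1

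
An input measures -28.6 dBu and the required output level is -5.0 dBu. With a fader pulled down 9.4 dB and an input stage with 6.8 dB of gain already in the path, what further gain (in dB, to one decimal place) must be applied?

26.2 dB

The required make-up gain is the shortfall in the dB sum.
G = -5.0 − (-28.6) + 9.4 − 6.8 = 26.2 dB.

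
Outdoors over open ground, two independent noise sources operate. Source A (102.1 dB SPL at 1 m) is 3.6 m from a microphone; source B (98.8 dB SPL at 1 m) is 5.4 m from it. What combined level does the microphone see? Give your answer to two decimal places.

91.79 dB SPL

At the listener: L_A = 102.1 − 20·log₁₀(3.6) = 90.974 dB; L_B = 98.8 − 20·log₁₀(5.4) = 84.152 dB.
Combined: 10·log₁₀(10^(90.974/10)+10^(84.152/10)) = 91.79 dB SPL.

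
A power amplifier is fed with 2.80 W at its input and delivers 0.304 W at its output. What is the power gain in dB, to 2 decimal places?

For a power ratio, dB = 10·log₁₀(P₂/P₁).
10·log₁₀(0.304/2.80) = 10·log₁₀(0.1086) = -9.64 dB.

-9.64 dB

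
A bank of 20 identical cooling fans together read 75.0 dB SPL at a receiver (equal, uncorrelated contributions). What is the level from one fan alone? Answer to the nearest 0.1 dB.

20 equal incoherent sources add 10·log₁₀(20) = 13.01 dB over one source.
L_one = 75.0 − 13.01 = 62.0 dB SPL.

62.0 dB SPL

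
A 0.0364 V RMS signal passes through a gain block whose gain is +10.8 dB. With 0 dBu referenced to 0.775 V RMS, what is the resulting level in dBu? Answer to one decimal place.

-15.8 dBu

Input level: 20·log₁₀(0.0364/0.775) = -26.56 dBu.
Output: -26.56 + 10.8 = -15.8 dBu.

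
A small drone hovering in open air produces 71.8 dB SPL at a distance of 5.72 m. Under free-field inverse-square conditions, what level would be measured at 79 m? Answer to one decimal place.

Free-field point source: level drops by 20·log₁₀ of the distance ratio.
ΔL = −20·log₁₀(79/5.72) = -22.80 dB, so L₂ = 71.8 + (-22.80) = 49.0 dB SPL.

49.0 dB SPL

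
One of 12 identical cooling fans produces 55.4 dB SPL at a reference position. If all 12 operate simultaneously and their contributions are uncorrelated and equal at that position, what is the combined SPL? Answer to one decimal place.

66.2 dB SPL

12 equal incoherent sources raise the level by 10·log₁₀(12) = 10.79 dB.
L_total = 55.4 + 10.79 = 66.2 dB SPL.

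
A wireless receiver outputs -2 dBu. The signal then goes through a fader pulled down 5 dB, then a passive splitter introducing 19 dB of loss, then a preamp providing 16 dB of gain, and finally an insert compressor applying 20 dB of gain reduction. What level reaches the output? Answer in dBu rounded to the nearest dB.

Gain stages sum in dB:
-2 − 5 − 19 + 16 − 20 = -30 dBu.

-30 dBu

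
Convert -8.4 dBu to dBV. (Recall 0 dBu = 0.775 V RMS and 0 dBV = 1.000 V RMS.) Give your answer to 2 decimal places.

The offset between the scales is 20·log₁₀(0.775/1.000) = −2.214 dB.
So dBV = -8.4 − 2.214 = -10.61 dBV.

-10.61 dBV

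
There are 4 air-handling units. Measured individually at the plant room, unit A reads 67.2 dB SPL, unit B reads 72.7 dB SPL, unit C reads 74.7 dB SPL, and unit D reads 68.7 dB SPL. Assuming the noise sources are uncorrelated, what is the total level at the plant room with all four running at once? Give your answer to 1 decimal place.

Add the sources as powers (linear), then convert back to dB:
L_total = 10·log₁₀(10^(67.2/10) + 10^(72.7/10) + 10^(74.7/10) + 10^(68.7/10)) = 10·log₁₀(60790000) = 77.8 dB SPL.

77.8 dB SPL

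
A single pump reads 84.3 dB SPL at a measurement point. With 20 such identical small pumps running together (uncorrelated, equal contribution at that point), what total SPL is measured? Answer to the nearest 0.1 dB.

20 equal incoherent sources raise the level by 10·log₁₀(20) = 13.01 dB.
L_total = 84.3 + 13.01 = 97.3 dB SPL.

97.3 dB SPL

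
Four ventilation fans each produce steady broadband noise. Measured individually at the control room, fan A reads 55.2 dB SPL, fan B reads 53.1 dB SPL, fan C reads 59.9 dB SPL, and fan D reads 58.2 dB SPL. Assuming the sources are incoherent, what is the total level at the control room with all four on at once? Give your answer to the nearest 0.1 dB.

Incoherent sources sum as intensities:
L_total = 10·log₁₀(10^(55.2/10) + 10^(53.1/10) + 10^(59.9/10) + 10^(58.2/10)) = 10·log₁₀(2173000) = 63.4 dB SPL.

63.4 dB SPL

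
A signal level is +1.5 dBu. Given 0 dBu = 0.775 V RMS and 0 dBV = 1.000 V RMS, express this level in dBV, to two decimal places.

-0.71 dBV

The offset between the scales is 20·log₁₀(0.775/1.000) = −2.214 dB.
So dBV = +1.5 − 2.214 = -0.71 dBV.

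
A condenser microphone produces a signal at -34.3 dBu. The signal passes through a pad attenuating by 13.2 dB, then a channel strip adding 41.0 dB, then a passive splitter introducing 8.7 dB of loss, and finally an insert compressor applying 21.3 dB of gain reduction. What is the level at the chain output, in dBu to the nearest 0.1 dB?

In dB, series stages simply add:
-34.3 − 13.2 + 41.0 − 8.7 − 21.3 = -36.5 dBu.

-36.5 dBu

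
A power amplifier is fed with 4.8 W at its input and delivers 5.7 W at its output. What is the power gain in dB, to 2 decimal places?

For a power ratio, dB = 10·log₁₀(P₂/P₁).
10·log₁₀(5.7/4.8) = 10·log₁₀(1.188) = 0.75 dB.

0.75 dB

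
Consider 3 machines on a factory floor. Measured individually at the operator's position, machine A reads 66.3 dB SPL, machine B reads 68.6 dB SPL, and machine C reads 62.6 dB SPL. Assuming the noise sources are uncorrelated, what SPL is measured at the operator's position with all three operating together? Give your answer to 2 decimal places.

71.25 dB SPL

Add the sources as powers (linear), then convert back to dB:
L_total = 10·log₁₀(10^(66.3/10) + 10^(68.6/10) + 10^(62.6/10)) = 10·log₁₀(13330000) = 71.25 dB SPL.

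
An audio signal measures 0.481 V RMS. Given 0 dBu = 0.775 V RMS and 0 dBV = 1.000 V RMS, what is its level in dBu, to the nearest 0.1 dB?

-4.1 dBu

dBu = 20·log₁₀(V / 0.775 V).
20·log₁₀(0.481/0.775) = -4.1 dBu.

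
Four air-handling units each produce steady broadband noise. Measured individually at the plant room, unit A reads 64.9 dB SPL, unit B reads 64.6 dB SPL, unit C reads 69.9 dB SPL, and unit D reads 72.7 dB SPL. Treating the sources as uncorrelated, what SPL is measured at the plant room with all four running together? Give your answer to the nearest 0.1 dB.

Incoherent sources sum as intensities:
L_total = 10·log₁₀(10^(64.9/10) + 10^(64.6/10) + 10^(69.9/10) + 10^(72.7/10)) = 10·log₁₀(34370000) = 75.4 dB SPL.

75.4 dB SPL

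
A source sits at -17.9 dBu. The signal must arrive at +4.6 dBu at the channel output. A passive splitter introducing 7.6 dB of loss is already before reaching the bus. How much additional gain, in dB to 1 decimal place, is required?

30.1 dB

The required make-up gain is the shortfall in the dB sum.
G = +4.6 − (-17.9) + 7.6 = 30.1 dB.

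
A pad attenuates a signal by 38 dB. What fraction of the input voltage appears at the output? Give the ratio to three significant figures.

0.0126

Voltage ratio = 10^(dB/20).
10^(-38/20) = 10^(-1.900) = 0.0126.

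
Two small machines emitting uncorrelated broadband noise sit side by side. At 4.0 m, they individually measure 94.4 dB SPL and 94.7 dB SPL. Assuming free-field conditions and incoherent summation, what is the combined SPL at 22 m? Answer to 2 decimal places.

Combined at 4.0 m: 10·log₁₀(10^(94.4/10)+10^(94.7/10)) = 97.563 dB SPL.
Then apply −20·log₁₀(22/4.0) = -14.807 dB → 82.76 dB SPL.

82.76 dB SPL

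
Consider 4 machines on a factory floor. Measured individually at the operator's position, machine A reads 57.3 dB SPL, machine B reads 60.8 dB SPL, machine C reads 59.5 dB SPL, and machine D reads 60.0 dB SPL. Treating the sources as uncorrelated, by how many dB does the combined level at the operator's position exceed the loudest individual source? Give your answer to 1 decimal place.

Uncorrelated sources add in intensity (power), not in dB.
L_total = 10·log₁₀(10^(57.3/10) + 10^(60.8/10) + 10^(59.5/10) + 10^(60.0/10)) = 65.60 dB SPL.
Excess over the loudest (60.8 dB): 65.60 − 60.8 = 4.8 dB.

4.8 dB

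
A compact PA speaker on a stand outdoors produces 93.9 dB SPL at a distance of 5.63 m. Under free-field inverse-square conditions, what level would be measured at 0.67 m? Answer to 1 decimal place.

112.4 dB SPL

Inverse-square spreading gives ΔL = −20·log₁₀(d₂/d₁).
ΔL = −20·log₁₀(0.67/5.63) = 18.49 dB, so L₂ = 93.9 + (18.49) = 112.4 dB SPL.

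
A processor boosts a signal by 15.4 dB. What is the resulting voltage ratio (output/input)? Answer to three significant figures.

5.89

Voltage ratio = 10^(dB/20).
10^(15.4/20) = 10^(0.7700) = 5.89.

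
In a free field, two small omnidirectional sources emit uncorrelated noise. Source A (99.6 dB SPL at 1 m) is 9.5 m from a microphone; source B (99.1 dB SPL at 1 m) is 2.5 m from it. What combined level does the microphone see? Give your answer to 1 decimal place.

91.5 dB SPL

At the listener: L_A = 99.6 − 20·log₁₀(9.5) = 80.05 dB; L_B = 99.1 − 20·log₁₀(2.5) = 91.14 dB.
Combined: 10·log₁₀(10^(80.05/10)+10^(91.14/10)) = 91.5 dB SPL.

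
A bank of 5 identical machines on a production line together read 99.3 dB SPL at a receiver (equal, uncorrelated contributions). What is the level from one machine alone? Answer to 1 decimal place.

92.3 dB SPL

5 equal incoherent sources add 10·log₁₀(5) = 6.99 dB over one source.
L_one = 99.3 − 6.99 = 92.3 dB SPL.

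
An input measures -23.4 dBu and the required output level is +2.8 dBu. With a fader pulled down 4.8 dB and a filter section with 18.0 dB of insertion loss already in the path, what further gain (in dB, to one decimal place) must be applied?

49.0 dB

The required make-up gain is the shortfall in the dB sum.
G = +2.8 − (-23.4) + 4.8 + 18.0 = 49.0 dB.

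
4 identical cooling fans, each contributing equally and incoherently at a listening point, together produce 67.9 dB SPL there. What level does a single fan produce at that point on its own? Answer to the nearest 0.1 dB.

61.9 dB SPL

4 equal incoherent sources add 10·log₁₀(4) = 6.02 dB over one source.
L_one = 67.9 − 6.02 = 61.9 dB SPL.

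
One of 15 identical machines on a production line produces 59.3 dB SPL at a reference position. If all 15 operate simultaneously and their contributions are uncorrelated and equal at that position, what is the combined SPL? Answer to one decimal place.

15 equal incoherent sources raise the level by 10·log₁₀(15) = 11.76 dB.
L_total = 59.3 + 11.76 = 71.1 dB SPL.

71.1 dB SPL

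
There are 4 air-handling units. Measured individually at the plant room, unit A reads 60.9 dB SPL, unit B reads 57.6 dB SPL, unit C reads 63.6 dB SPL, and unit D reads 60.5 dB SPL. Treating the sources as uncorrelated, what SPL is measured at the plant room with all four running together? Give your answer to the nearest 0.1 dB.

Incoherent sources sum as intensities:
L_total = 10·log₁₀(10^(60.9/10) + 10^(57.6/10) + 10^(63.6/10) + 10^(60.5/10)) = 10·log₁₀(5219000) = 67.2 dB SPL.

67.2 dB SPL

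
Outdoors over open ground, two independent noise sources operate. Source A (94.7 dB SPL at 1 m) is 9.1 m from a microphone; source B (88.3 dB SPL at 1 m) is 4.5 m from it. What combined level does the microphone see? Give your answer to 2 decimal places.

78.39 dB SPL

At the listener: L_A = 94.7 − 20·log₁₀(9.1) = 75.519 dB; L_B = 88.3 − 20·log₁₀(4.5) = 75.236 dB.
Combined: 10·log₁₀(10^(75.519/10)+10^(75.236/10)) = 78.39 dB SPL.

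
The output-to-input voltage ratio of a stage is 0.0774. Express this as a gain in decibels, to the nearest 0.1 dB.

Voltage is an amplitude quantity, so gain = 20·log₁₀(V_out/V_in).
20·log₁₀(0.0774) = -22.2 dB.

-22.2 dB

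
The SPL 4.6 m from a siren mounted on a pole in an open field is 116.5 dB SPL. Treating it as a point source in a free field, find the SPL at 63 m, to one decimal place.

93.8 dB SPL

Inverse-square spreading gives ΔL = −20·log₁₀(d₂/d₁).
ΔL = −20·log₁₀(63/4.6) = -22.73 dB, so L₂ = 116.5 + (-22.73) = 93.8 dB SPL.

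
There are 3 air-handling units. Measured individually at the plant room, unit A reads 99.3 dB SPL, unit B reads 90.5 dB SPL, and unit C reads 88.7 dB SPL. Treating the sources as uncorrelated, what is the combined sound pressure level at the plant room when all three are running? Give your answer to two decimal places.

100.16 dB SPL

Add the sources as powers (linear), then convert back to dB:
L_total = 10·log₁₀(10^(99.3/10) + 10^(90.5/10) + 10^(88.7/10)) = 10·log₁₀(10375000000) = 100.16 dB SPL.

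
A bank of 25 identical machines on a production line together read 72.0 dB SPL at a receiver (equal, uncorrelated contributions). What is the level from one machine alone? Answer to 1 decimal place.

58.0 dB SPL

25 equal incoherent sources add 10·log₁₀(25) = 13.98 dB over one source.
L_one = 72.0 − 13.98 = 58.0 dB SPL.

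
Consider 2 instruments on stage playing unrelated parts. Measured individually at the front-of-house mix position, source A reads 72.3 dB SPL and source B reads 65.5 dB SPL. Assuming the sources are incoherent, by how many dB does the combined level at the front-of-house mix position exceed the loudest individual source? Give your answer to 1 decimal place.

Incoherent sources sum as intensities:
L_total = 10·log₁₀(10^(72.3/10) + 10^(65.5/10)) = 73.12 dB SPL.
Excess over the loudest (72.3 dB): 73.12 − 72.3 = 0.8 dB.

0.8 dB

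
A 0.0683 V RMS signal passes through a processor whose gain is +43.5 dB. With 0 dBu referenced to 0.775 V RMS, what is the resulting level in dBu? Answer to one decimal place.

+22.4 dBu

Input level: 20·log₁₀(0.0683/0.775) = -21.10 dBu.
Output: -21.10 + 43.5 = +22.4 dBu.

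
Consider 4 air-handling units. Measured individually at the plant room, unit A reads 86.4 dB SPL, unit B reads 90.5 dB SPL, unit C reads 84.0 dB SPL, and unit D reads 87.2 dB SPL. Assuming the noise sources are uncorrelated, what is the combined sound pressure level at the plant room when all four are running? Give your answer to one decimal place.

Add the sources as powers (linear), then convert back to dB:
L_total = 10·log₁₀(10^(86.4/10) + 10^(90.5/10) + 10^(84.0/10) + 10^(87.2/10)) = 10·log₁₀(2335000000) = 93.7 dB SPL.

93.7 dB SPL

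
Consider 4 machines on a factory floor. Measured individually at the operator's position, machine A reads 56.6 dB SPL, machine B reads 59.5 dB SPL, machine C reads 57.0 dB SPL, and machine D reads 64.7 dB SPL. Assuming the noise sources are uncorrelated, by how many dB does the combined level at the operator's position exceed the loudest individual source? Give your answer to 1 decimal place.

Uncorrelated sources add in intensity (power), not in dB.
L_total = 10·log₁₀(10^(56.6/10) + 10^(59.5/10) + 10^(57.0/10) + 10^(64.7/10)) = 66.81 dB SPL.
Excess over the loudest (64.7 dB): 66.81 − 64.7 = 2.1 dB.

2.1 dB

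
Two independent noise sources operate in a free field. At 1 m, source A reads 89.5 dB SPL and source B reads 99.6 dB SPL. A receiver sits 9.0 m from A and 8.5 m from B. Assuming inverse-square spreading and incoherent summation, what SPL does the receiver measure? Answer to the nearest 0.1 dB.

At the listener: L_A = 89.5 − 20·log₁₀(9.0) = 70.42 dB; L_B = 99.6 − 20·log₁₀(8.5) = 81.01 dB.
Combined: 10·log₁₀(10^(70.42/10)+10^(81.01/10)) = 81.4 dB SPL.

81.4 dB SPL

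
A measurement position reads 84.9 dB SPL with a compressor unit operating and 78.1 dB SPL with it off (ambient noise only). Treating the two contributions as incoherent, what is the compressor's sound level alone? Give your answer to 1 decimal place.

83.9 dB SPL

Remove the background by subtracting linear intensities:
L_src = 10·log₁₀(10^(84.9/10) − 10^(78.1/10)) = 10·log₁₀(244500000) = 83.9 dB SPL.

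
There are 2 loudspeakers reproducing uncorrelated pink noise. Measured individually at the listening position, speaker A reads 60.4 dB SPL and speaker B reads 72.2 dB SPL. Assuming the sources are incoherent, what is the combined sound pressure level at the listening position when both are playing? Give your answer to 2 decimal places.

72.48 dB SPL

Add the sources as powers (linear), then convert back to dB:
L_total = 10·log₁₀(10^(60.4/10) + 10^(72.2/10)) = 10·log₁₀(17690000) = 72.48 dB SPL.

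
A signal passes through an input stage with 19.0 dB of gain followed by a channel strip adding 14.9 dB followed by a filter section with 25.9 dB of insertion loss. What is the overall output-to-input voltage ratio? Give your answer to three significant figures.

Net gain = 19.0 + 14.9 + (−25.9) = 8.0 dB.
Voltage ratio = 10^(8.0/20) = 2.51.

2.51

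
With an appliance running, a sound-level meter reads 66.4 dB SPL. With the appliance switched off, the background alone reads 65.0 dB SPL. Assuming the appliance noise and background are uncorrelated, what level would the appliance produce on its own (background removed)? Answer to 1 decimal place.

60.8 dB SPL

Subtract intensities: L_src = 10·log₁₀(10^(L_total/10) − 10^(L_bg/10)).
L_src = 10·log₁₀(10^(66.4/10) − 10^(65.0/10)) = 10·log₁₀(1203000) = 60.8 dB SPL.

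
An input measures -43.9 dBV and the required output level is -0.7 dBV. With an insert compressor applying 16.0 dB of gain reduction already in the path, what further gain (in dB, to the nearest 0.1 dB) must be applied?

The required make-up gain is the shortfall in the dB sum.
G = -0.7 − (-43.9) + 16.0 = 59.2 dB.

59.2 dB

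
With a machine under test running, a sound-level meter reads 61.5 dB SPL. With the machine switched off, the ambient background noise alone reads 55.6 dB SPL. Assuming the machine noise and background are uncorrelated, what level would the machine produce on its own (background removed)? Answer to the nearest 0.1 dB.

60.2 dB SPL

Remove the background by subtracting linear intensities:
L_src = 10·log₁₀(10^(61.5/10) − 10^(55.6/10)) = 10·log₁₀(1049000) = 60.2 dB SPL.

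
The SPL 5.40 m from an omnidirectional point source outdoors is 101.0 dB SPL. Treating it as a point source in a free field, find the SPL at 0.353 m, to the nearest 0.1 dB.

Inverse-square spreading gives ΔL = −20·log₁₀(d₂/d₁).
ΔL = −20·log₁₀(0.353/5.40) = 23.69 dB, so L₂ = 101.0 + (23.69) = 124.7 dB SPL.

124.7 dB SPL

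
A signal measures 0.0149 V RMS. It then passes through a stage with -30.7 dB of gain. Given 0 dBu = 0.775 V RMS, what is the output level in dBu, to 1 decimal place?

Input level: 20·log₁₀(0.0149/0.775) = -34.32 dBu.
Output: -34.32 − 30.7 = -65.0 dBu.

-65.0 dBu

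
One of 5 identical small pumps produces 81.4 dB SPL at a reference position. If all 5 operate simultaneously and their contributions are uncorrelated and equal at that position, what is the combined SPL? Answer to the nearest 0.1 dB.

5 equal incoherent sources raise the level by 10·log₁₀(5) = 6.99 dB.
L_total = 81.4 + 6.99 = 88.4 dB SPL.

88.4 dB SPL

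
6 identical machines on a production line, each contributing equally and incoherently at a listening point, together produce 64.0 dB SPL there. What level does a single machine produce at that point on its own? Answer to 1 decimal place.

56.2 dB SPL

6 equal incoherent sources add 10·log₁₀(6) = 7.78 dB over one source.
L_one = 64.0 − 7.78 = 56.2 dB SPL.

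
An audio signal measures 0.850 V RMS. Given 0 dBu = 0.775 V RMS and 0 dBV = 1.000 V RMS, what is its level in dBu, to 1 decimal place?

dBu = 20·log₁₀(V / 0.775 V).
20·log₁₀(0.850/0.775) = +0.8 dBu.

+0.8 dBu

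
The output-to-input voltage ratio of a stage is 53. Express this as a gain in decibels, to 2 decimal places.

For a voltage ratio, dB = 20·log₁₀(V₂/V₁).
20·log₁₀(53) = 34.49 dB.

34.49 dB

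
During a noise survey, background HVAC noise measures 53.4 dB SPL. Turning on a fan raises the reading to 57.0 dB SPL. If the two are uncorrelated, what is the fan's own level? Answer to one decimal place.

54.5 dB SPL

Background correction is a power subtraction:
L_src = 10·log₁₀(10^(57.0/10) − 10^(53.4/10)) = 10·log₁₀(282400) = 54.5 dB SPL.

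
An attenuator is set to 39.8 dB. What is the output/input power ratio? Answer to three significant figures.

0.000105

Power ratio = 10^(dB/10).
10^(-39.8/10) = 10^(-3.980) = 0.000105.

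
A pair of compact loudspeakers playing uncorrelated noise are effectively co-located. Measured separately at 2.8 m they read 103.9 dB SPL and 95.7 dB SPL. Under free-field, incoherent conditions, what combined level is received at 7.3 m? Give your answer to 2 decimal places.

Combined at 2.8 m: 10·log₁₀(10^(103.9/10)+10^(95.7/10)) = 104.512 dB SPL.
Then apply −20·log₁₀(7.3/2.8) = -8.323 dB → 96.19 dB SPL.

96.19 dB SPL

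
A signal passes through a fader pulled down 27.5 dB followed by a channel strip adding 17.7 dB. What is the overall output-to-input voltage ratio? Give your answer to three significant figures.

0.324

Net gain = (−27.5) + 17.7 = -9.8 dB.
Voltage ratio = 10^(-9.8/20) = 0.324.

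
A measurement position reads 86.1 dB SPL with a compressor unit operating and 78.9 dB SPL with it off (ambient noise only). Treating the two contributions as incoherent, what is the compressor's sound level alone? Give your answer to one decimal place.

85.2 dB SPL

Remove the background by subtracting linear intensities:
L_src = 10·log₁₀(10^(86.1/10) − 10^(78.9/10)) = 10·log₁₀(329800000) = 85.2 dB SPL.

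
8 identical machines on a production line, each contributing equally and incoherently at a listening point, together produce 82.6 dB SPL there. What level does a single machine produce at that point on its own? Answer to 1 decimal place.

8 equal incoherent sources add 10·log₁₀(8) = 9.03 dB over one source.
L_one = 82.6 − 9.03 = 73.6 dB SPL.

73.6 dB SPL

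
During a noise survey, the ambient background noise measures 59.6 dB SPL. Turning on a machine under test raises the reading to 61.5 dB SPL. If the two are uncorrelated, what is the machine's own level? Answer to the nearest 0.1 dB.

57.0 dB SPL

Background correction is a power subtraction:
L_src = 10·log₁₀(10^(61.5/10) − 10^(59.6/10)) = 10·log₁₀(500500) = 57.0 dB SPL.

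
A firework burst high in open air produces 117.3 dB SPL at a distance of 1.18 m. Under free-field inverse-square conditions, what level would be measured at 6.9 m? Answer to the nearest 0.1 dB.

102.0 dB SPL

Inverse-square spreading gives ΔL = −20·log₁₀(d₂/d₁).
ΔL = −20·log₁₀(6.9/1.18) = -15.34 dB, so L₂ = 117.3 + (-15.34) = 102.0 dB SPL.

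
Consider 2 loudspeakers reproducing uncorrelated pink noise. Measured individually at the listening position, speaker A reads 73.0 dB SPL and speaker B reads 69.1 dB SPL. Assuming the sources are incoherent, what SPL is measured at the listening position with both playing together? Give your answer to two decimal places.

Uncorrelated sources add in intensity (power), not in dB.
L_total = 10·log₁₀(10^(73.0/10) + 10^(69.1/10)) = 10·log₁₀(28080000) = 74.48 dB SPL.

74.48 dB SPL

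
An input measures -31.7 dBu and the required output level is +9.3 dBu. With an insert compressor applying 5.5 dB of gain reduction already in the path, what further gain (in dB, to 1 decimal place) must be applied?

The required make-up gain is the shortfall in the dB sum.
G = +9.3 − (-31.7) + 5.5 = 46.5 dB.

46.5 dB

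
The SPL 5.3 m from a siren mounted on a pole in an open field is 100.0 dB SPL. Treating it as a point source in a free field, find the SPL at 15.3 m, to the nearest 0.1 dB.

90.8 dB SPL

For a point source in a free field, ΔL = −20·log₁₀(d₂/d₁).
ΔL = −20·log₁₀(15.3/5.3) = -9.21 dB, so L₂ = 100.0 + (-9.21) = 90.8 dB SPL.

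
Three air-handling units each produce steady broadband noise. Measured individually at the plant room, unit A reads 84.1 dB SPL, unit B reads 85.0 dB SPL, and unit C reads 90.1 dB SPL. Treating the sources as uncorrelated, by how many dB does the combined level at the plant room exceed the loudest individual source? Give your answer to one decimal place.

1.9 dB

Incoherent sources sum as intensities:
L_total = 10·log₁₀(10^(84.1/10) + 10^(85.0/10) + 10^(90.1/10)) = 92.03 dB SPL.
Excess over the loudest (90.1 dB): 92.03 − 90.1 = 1.9 dB.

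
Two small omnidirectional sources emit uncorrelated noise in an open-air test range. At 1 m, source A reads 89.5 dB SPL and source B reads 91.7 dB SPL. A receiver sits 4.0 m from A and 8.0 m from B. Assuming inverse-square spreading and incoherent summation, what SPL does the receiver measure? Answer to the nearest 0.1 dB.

At the listener: L_A = 89.5 − 20·log₁₀(4.0) = 77.46 dB; L_B = 91.7 − 20·log₁₀(8.0) = 73.64 dB.
Combined: 10·log₁₀(10^(77.46/10)+10^(73.64/10)) = 79.0 dB SPL.

79.0 dB SPL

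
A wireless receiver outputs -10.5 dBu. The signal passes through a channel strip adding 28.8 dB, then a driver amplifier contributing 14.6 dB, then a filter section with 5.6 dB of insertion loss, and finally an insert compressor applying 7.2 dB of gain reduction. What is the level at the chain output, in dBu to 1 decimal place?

+20.1 dBu

Cascaded gains and losses add directly in dB.
-10.5 + 28.8 + 14.6 − 5.6 − 7.2 = +20.1 dBu.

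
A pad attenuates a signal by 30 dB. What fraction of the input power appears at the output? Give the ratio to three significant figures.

Power ratio = 10^(dB/10).
10^(-30/10) = 10^(-3.000) = 0.00100.

0.00100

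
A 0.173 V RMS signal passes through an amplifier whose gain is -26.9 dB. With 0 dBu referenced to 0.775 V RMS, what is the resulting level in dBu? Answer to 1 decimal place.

-39.9 dBu

Input level: 20·log₁₀(0.173/0.775) = -13.03 dBu.
Output: -13.03 − 26.9 = -39.9 dBu.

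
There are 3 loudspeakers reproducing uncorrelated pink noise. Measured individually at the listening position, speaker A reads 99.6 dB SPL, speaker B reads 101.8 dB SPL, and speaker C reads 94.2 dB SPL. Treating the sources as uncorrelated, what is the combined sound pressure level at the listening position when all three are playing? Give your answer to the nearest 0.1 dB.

104.3 dB SPL

Uncorrelated sources add in intensity (power), not in dB.
L_total = 10·log₁₀(10^(99.6/10) + 10^(101.8/10) + 10^(94.2/10)) = 10·log₁₀(26886000000) = 104.3 dB SPL.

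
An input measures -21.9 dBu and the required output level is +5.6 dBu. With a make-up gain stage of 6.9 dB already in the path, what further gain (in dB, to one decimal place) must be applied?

20.6 dB

The required make-up gain is the shortfall in the dB sum.
G = +5.6 − (-21.9) − 6.9 = 20.6 dB.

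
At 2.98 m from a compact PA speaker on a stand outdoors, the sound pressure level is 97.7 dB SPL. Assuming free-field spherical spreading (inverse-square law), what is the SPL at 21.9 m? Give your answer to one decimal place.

80.4 dB SPL

Free-field point source: level drops by 20·log₁₀ of the distance ratio.
ΔL = −20·log₁₀(21.9/2.98) = -17.32 dB, so L₂ = 97.7 + (-17.32) = 80.4 dB SPL.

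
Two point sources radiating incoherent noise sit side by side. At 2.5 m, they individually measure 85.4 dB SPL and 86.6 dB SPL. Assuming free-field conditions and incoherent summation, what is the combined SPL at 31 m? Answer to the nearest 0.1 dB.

Combined at 2.5 m: 10·log₁₀(10^(85.4/10)+10^(86.6/10)) = 89.05 dB SPL.
Then apply −20·log₁₀(31/2.5) = -21.87 dB → 67.2 dB SPL.

67.2 dB SPL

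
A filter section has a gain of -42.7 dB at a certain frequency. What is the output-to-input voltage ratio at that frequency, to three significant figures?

0.00733

Voltage ratio = 10^(dB/20).
10^(-42.7/20) = 10^(-2.135) = 0.00733.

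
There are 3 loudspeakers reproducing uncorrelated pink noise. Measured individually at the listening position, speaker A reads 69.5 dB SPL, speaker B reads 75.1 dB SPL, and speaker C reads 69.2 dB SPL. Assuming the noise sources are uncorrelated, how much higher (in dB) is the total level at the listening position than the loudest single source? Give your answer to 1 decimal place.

1.9 dB

Incoherent sources sum as intensities:
L_total = 10·log₁₀(10^(69.5/10) + 10^(75.1/10) + 10^(69.2/10)) = 76.95 dB SPL.
Excess over the loudest (75.1 dB): 76.95 − 75.1 = 1.9 dB.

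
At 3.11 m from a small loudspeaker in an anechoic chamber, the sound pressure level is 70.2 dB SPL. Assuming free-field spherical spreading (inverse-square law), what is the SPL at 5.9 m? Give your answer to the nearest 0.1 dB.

For a point source in a free field, ΔL = −20·log₁₀(d₂/d₁).
ΔL = −20·log₁₀(5.9/3.11) = -5.56 dB, so L₂ = 70.2 + (-5.56) = 64.6 dB SPL.

64.6 dB SPL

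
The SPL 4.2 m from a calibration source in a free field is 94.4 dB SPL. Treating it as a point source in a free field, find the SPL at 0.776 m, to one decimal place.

109.1 dB SPL

Inverse-square spreading gives ΔL = −20·log₁₀(d₂/d₁).
ΔL = −20·log₁₀(0.776/4.2) = 14.67 dB, so L₂ = 94.4 + (14.67) = 109.1 dB SPL.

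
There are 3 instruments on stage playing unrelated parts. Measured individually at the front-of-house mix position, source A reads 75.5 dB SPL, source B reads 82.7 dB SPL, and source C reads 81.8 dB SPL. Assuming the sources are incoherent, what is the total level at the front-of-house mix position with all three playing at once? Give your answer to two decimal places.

85.72 dB SPL

Add the sources as powers (linear), then convert back to dB:
L_total = 10·log₁₀(10^(75.5/10) + 10^(82.7/10) + 10^(81.8/10)) = 10·log₁₀(373000000) = 85.72 dB SPL.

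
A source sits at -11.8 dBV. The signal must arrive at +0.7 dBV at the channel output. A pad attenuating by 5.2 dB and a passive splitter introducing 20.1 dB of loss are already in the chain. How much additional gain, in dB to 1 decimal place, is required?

The required make-up gain is the shortfall in the dB sum.
G = +0.7 − (-11.8) + 5.2 + 20.1 = 37.8 dB.

37.8 dB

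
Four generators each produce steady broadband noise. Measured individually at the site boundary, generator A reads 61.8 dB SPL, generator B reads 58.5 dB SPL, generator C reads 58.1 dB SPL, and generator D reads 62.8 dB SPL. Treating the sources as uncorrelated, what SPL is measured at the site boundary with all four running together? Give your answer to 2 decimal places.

66.79 dB SPL

Add the sources as powers (linear), then convert back to dB:
L_total = 10·log₁₀(10^(61.8/10) + 10^(58.5/10) + 10^(58.1/10) + 10^(62.8/10)) = 10·log₁₀(4773000) = 66.79 dB SPL.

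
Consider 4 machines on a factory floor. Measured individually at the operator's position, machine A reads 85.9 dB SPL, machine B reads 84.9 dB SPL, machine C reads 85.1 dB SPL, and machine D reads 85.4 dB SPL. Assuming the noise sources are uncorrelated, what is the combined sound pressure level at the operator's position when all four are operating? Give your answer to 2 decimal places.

Add the sources as powers (linear), then convert back to dB:
L_total = 10·log₁₀(10^(85.9/10) + 10^(84.9/10) + 10^(85.1/10) + 10^(85.4/10)) = 10·log₁₀(1368000000) = 91.36 dB SPL.

91.36 dB SPL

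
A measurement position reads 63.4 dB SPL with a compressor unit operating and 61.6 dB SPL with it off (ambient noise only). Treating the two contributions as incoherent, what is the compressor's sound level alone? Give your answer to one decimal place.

58.7 dB SPL

Remove the background by subtracting linear intensities:
L_src = 10·log₁₀(10^(63.4/10) − 10^(61.6/10)) = 10·log₁₀(742300) = 58.7 dB SPL.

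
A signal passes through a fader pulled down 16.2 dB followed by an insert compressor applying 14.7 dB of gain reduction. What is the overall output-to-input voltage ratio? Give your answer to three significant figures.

Net gain = (−16.2) + (−14.7) = -30.9 dB.
Voltage ratio = 10^(-30.9/20) = 0.0285.

0.0285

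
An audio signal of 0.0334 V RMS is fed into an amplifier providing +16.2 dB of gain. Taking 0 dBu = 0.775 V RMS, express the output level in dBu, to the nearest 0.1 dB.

-11.1 dBu

Input level: 20·log₁₀(0.0334/0.775) = -27.31 dBu.
Output: -27.31 + 16.2 = -11.1 dBu.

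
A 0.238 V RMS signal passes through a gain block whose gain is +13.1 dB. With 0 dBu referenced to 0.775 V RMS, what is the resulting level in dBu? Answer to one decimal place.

+2.8 dBu

Input level: 20·log₁₀(0.238/0.775) = -10.25 dBu.
Output: -10.25 + 13.1 = +2.8 dBu.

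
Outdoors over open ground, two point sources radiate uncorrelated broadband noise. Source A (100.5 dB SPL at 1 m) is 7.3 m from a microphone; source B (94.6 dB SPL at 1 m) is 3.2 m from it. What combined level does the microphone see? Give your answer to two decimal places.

At the listener: L_A = 100.5 − 20·log₁₀(7.3) = 83.234 dB; L_B = 94.6 − 20·log₁₀(3.2) = 84.497 dB.
Combined: 10·log₁₀(10^(83.234/10)+10^(84.497/10)) = 86.92 dB SPL.

86.92 dB SPL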